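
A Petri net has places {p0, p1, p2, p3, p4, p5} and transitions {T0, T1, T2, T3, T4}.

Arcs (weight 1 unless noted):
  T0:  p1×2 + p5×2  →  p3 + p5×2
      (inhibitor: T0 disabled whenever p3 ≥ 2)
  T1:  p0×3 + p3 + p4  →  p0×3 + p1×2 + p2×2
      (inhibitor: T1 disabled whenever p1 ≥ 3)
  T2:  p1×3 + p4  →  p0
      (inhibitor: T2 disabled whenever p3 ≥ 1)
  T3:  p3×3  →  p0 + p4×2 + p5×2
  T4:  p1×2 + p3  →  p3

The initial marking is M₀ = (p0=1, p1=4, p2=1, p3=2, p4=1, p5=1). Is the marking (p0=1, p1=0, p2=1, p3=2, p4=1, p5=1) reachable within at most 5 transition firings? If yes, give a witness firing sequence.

step 1: fire T4:  (p0=1, p1=4, p2=1, p3=2, p4=1, p5=1) → (p0=1, p1=2, p2=1, p3=2, p4=1, p5=1)
step 2: fire T4:  (p0=1, p1=2, p2=1, p3=2, p4=1, p5=1) → (p0=1, p1=0, p2=1, p3=2, p4=1, p5=1)

YES — reachable via ⟨T4, T4⟩ (2 firings)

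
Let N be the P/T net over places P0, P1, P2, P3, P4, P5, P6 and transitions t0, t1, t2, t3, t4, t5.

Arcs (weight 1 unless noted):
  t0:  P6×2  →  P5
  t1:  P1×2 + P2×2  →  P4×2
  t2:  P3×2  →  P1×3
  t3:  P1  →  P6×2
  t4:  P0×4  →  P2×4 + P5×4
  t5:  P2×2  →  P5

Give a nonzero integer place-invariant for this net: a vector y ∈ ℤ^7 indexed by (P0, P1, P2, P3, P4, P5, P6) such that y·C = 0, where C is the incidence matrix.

y = (P0:3, P1:2, P2:1, P3:3, P4:3, P5:2, P6:1)

Incidence matrix C (rows=places, cols=transitions):
       t0   t1   t2   t3   t4   t5
   P0   0    0    0    0   -4    0
   P1   0   -2    3   -1    0    0
   P2   0   -2    0    0    4   -2
   P3   0    0   -2    0    0    0
   P4   0    2    0    0    0    0
   P5   1    0    0    0    4    1
   P6  -2    0    0    2    0    0

Candidate y = [3, 2, 1, 3, 3, 2, 1]; check y·C column-wise:
  col t0: 3·0 + 2·0 + 1·0 + 3·0 + 3·0 + 2·1 + 1·-2 = 0
  col t1: 3·0 + 2·-2 + 1·-2 + 3·0 + 3·2 + 2·0 + 1·0 = 0
  col t2: 3·0 + 2·3 + 1·0 + 3·-2 + 3·0 + 2·0 + 1·0 = 0
  col t3: 3·0 + 2·-1 + 1·0 + 3·0 + 3·0 + 2·0 + 1·2 = 0
  col t4: 3·-4 + 2·0 + 1·4 + 3·0 + 3·0 + 2·4 + 1·0 = 0
  col t5: 3·0 + 2·0 + 1·-2 + 3·0 + 3·0 + 2·1 + 1·0 = 0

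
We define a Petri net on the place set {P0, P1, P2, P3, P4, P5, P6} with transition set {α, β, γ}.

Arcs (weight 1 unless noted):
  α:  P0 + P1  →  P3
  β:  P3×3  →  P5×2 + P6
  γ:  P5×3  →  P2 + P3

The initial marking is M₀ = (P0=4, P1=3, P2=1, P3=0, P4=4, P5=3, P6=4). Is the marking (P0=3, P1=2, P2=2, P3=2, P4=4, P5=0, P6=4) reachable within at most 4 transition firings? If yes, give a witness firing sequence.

step 1: fire α:  (P0=4, P1=3, P2=1, P3=0, P4=4, P5=3, P6=4) → (P0=3, P1=2, P2=1, P3=1, P4=4, P5=3, P6=4)
step 2: fire γ:  (P0=3, P1=2, P2=1, P3=1, P4=4, P5=3, P6=4) → (P0=3, P1=2, P2=2, P3=2, P4=4, P5=0, P6=4)

YES — reachable via ⟨α, γ⟩ (2 firings)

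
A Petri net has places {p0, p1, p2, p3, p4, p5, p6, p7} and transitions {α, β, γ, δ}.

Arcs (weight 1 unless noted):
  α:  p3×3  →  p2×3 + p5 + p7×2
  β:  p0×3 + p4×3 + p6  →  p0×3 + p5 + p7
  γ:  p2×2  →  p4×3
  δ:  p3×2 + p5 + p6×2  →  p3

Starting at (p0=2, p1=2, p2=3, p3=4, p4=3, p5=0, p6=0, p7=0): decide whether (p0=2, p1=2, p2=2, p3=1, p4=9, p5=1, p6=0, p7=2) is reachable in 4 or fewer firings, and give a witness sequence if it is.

YES — reachable via ⟨α, γ, γ⟩ (3 firings)

step 1: fire α:  (p0=2, p1=2, p2=3, p3=4, p4=3, p5=0, p6=0, p7=0) → (p0=2, p1=2, p2=6, p3=1, p4=3, p5=1, p6=0, p7=2)
step 2: fire γ:  (p0=2, p1=2, p2=6, p3=1, p4=3, p5=1, p6=0, p7=2) → (p0=2, p1=2, p2=4, p3=1, p4=6, p5=1, p6=0, p7=2)
step 3: fire γ:  (p0=2, p1=2, p2=4, p3=1, p4=6, p5=1, p6=0, p7=2) → (p0=2, p1=2, p2=2, p3=1, p4=9, p5=1, p6=0, p7=2)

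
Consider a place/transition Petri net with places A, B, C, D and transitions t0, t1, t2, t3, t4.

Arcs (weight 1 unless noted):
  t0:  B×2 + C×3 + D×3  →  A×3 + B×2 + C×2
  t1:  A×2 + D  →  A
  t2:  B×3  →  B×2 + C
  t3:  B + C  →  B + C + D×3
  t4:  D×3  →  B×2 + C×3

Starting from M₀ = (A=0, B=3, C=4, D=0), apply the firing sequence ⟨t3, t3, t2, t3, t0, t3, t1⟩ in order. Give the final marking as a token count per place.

step 1: fire t3:  (A=0, B=3, C=4, D=0) → (A=0, B=3, C=4, D=3)
step 2: fire t3:  (A=0, B=3, C=4, D=3) → (A=0, B=3, C=4, D=6)
step 3: fire t2:  (A=0, B=3, C=4, D=6) → (A=0, B=2, C=5, D=6)
step 4: fire t3:  (A=0, B=2, C=5, D=6) → (A=0, B=2, C=5, D=9)
step 5: fire t0:  (A=0, B=2, C=5, D=9) → (A=3, B=2, C=4, D=6)
step 6: fire t3:  (A=3, B=2, C=4, D=6) → (A=3, B=2, C=4, D=9)
step 7: fire t1:  (A=3, B=2, C=4, D=9) → (A=2, B=2, C=4, D=8)

(A=2, B=2, C=4, D=8)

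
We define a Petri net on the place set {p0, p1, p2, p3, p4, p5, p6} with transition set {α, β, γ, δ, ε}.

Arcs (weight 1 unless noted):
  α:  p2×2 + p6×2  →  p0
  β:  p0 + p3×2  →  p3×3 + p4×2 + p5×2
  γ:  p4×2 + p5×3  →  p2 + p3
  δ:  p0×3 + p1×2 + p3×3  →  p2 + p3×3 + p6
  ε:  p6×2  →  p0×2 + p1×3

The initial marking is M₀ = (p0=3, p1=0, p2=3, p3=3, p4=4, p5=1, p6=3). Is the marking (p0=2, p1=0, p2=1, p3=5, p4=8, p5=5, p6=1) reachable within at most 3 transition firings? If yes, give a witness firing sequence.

YES — reachable via ⟨α, β, β⟩ (3 firings)

step 1: fire α:  (p0=3, p1=0, p2=3, p3=3, p4=4, p5=1, p6=3) → (p0=4, p1=0, p2=1, p3=3, p4=4, p5=1, p6=1)
step 2: fire β:  (p0=4, p1=0, p2=1, p3=3, p4=4, p5=1, p6=1) → (p0=3, p1=0, p2=1, p3=4, p4=6, p5=3, p6=1)
step 3: fire β:  (p0=3, p1=0, p2=1, p3=4, p4=6, p5=3, p6=1) → (p0=2, p1=0, p2=1, p3=5, p4=8, p5=5, p6=1)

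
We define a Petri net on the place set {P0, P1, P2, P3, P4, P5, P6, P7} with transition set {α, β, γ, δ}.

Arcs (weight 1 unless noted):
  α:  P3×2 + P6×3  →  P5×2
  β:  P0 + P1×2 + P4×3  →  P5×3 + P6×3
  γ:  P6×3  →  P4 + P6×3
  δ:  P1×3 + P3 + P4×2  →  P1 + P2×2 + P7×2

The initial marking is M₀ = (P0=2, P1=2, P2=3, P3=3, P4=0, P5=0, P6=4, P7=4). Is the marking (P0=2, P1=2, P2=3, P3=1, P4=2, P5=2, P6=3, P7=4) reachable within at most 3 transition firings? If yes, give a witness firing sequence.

NO — not reachable within 3 firings

depth 0: 1 marking
depth 1: 3 markings reached so far
depth 2: 5 markings reached so far
depth 3: 7 markings reached so far
target is not among the 7 markings reachable within 3 steps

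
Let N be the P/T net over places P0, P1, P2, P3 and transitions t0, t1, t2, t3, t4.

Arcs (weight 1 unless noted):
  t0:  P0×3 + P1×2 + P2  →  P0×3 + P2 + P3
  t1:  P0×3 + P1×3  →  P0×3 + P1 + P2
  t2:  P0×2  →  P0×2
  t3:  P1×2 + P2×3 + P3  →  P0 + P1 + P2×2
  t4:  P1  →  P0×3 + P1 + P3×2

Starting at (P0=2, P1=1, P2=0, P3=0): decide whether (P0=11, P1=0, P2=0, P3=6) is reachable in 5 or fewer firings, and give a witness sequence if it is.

NO — not reachable within 5 firings

depth 0: 1 marking
depth 1: 2 markings reached so far
depth 2: 3 markings reached so far
depth 3: 4 markings reached so far
depth 4: 5 markings reached so far
depth 5: 6 markings reached so far
target is not among the 6 markings reachable within 5 steps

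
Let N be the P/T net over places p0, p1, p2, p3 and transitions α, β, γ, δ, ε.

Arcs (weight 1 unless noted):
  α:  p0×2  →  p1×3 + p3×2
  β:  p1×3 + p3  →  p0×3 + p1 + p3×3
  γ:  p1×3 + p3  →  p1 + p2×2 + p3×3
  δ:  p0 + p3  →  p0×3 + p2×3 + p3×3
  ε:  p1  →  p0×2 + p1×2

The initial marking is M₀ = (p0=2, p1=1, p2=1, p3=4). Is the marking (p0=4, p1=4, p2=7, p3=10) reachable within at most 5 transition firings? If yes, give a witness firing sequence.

step 1: fire δ:  (p0=2, p1=1, p2=1, p3=4) → (p0=4, p1=1, p2=4, p3=6)
step 2: fire α:  (p0=4, p1=1, p2=4, p3=6) → (p0=2, p1=4, p2=4, p3=8)
step 3: fire δ:  (p0=2, p1=4, p2=4, p3=8) → (p0=4, p1=4, p2=7, p3=10)

YES — reachable via ⟨δ, α, δ⟩ (3 firings)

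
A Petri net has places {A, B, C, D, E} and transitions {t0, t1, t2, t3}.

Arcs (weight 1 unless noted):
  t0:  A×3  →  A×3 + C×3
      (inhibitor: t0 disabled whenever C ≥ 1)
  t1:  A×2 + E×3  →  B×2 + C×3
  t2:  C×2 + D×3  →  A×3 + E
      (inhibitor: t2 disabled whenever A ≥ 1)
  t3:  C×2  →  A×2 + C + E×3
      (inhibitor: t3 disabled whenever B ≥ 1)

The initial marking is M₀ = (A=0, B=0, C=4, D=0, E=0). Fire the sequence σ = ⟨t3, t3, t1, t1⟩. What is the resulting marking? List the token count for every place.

step 1: fire t3:  (A=0, B=0, C=4, D=0, E=0) → (A=2, B=0, C=3, D=0, E=3)
step 2: fire t3:  (A=2, B=0, C=3, D=0, E=3) → (A=4, B=0, C=2, D=0, E=6)
step 3: fire t1:  (A=4, B=0, C=2, D=0, E=6) → (A=2, B=2, C=5, D=0, E=3)
step 4: fire t1:  (A=2, B=2, C=5, D=0, E=3) → (A=0, B=4, C=8, D=0, E=0)

(A=0, B=4, C=8, D=0, E=0)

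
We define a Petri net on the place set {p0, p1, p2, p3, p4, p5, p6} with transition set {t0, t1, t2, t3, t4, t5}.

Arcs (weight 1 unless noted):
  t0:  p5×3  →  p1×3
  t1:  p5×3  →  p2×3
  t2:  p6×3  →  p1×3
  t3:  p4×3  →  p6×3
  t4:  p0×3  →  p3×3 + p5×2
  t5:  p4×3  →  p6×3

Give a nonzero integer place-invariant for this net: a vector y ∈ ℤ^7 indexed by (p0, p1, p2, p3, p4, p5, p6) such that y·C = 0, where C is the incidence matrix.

Incidence matrix C (rows=places, cols=transitions):
       t0   t1   t2   t3   t4   t5
   p0   0    0    0    0   -3    0
   p1   3    0    3    0    0    0
   p2   0    3    0    0    0    0
   p3   0    0    0    0    3    0
   p4   0    0    0   -3    0   -3
   p5  -3   -3    0    0    2    0
   p6   0    0   -3    3    0    3

Candidate y = [1, 0, 0, 1, 0, 0, 0]; check y·C column-wise:
  col t0: 1·0 + 0·3 + 1·0 + 0·-3 = 0
  col t1: 1·0 + 0·3 + 1·0 + 0·-3 = 0
  col t2: 1·0 + 0·3 + 1·0 + 0·-3 = 0
  col t3: 1·0 + 1·0 + 0·-3 + 0·3 = 0
  col t4: 1·-3 + 1·3 + 0·2 = 0
  col t5: 1·0 + 1·0 + 0·-3 + 0·3 = 0

y = (p0:1, p1:0, p2:0, p3:1, p4:0, p5:0, p6:0)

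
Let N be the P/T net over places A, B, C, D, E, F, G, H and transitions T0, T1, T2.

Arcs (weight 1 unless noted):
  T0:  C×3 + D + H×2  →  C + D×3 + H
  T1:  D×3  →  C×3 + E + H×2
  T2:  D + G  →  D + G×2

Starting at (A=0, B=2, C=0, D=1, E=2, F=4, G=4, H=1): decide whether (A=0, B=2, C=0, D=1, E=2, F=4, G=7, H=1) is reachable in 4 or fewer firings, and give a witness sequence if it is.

YES — reachable via ⟨T2, T2, T2⟩ (3 firings)

step 1: fire T2:  (A=0, B=2, C=0, D=1, E=2, F=4, G=4, H=1) → (A=0, B=2, C=0, D=1, E=2, F=4, G=5, H=1)
step 2: fire T2:  (A=0, B=2, C=0, D=1, E=2, F=4, G=5, H=1) → (A=0, B=2, C=0, D=1, E=2, F=4, G=6, H=1)
step 3: fire T2:  (A=0, B=2, C=0, D=1, E=2, F=4, G=6, H=1) → (A=0, B=2, C=0, D=1, E=2, F=4, G=7, H=1)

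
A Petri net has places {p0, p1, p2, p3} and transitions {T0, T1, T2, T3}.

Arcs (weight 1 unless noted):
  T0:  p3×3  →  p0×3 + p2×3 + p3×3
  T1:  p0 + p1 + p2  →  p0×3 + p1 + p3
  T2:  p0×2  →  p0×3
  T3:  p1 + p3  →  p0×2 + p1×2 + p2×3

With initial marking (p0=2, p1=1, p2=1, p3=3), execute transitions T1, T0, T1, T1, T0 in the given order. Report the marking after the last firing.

step 1: fire T1:  (p0=2, p1=1, p2=1, p3=3) → (p0=4, p1=1, p2=0, p3=4)
step 2: fire T0:  (p0=4, p1=1, p2=0, p3=4) → (p0=7, p1=1, p2=3, p3=4)
step 3: fire T1:  (p0=7, p1=1, p2=3, p3=4) → (p0=9, p1=1, p2=2, p3=5)
step 4: fire T1:  (p0=9, p1=1, p2=2, p3=5) → (p0=11, p1=1, p2=1, p3=6)
step 5: fire T0:  (p0=11, p1=1, p2=1, p3=6) → (p0=14, p1=1, p2=4, p3=6)

(p0=14, p1=1, p2=4, p3=6)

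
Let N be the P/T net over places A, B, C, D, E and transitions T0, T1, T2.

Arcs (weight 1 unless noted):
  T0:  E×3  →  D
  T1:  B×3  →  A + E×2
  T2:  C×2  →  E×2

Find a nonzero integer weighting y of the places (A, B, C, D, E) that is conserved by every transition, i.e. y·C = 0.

y = (A:3, B:1, C:0, D:0, E:0)

Incidence matrix C (rows=places, cols=transitions):
       T0   T1   T2
    A   0    1    0
    B   0   -3    0
    C   0    0   -2
    D   1    0    0
    E  -3    2    2

Candidate y = [3, 1, 0, 0, 0]; check y·C column-wise:
  col T0: 3·0 + 1·0 + 0·1 + 0·-3 = 0
  col T1: 3·1 + 1·-3 + 0·2 = 0
  col T2: 3·0 + 1·0 + 0·-2 + 0·2 = 0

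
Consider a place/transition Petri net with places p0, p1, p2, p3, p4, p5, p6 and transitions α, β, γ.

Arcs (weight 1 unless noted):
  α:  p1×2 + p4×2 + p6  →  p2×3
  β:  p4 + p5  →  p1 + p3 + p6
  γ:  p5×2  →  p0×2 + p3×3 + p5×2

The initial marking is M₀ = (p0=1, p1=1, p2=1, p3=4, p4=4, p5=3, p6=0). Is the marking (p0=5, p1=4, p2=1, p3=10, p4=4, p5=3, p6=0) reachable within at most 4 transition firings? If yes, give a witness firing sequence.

NO — not reachable within 4 firings

depth 0: 1 marking
depth 1: 3 markings reached so far
depth 2: 7 markings reached so far
depth 3: 13 markings reached so far
depth 4: 19 markings reached so far
target is not among the 19 markings reachable within 4 steps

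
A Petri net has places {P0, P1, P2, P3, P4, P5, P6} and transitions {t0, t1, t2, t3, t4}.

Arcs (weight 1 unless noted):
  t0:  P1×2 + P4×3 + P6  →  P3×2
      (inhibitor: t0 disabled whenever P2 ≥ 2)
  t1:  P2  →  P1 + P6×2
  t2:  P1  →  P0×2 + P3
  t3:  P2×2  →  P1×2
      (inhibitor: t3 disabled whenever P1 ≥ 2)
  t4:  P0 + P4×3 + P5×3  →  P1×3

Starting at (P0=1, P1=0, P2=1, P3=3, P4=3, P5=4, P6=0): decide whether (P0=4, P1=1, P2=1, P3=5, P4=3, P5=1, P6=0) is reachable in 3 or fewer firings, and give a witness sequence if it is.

NO — not reachable within 3 firings

depth 0: 1 marking
depth 1: 3 markings reached so far
depth 2: 6 markings reached so far
depth 3: 8 markings reached so far
target is not among the 8 markings reachable within 3 steps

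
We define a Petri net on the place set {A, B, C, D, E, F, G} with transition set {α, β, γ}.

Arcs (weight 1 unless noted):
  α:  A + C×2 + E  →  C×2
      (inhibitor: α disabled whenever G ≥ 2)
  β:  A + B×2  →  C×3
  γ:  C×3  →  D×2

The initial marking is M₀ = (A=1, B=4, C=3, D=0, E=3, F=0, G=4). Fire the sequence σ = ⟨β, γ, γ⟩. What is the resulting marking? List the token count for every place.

(A=0, B=2, C=0, D=4, E=3, F=0, G=4)

step 1: fire β:  (A=1, B=4, C=3, D=0, E=3, F=0, G=4) → (A=0, B=2, C=6, D=0, E=3, F=0, G=4)
step 2: fire γ:  (A=0, B=2, C=6, D=0, E=3, F=0, G=4) → (A=0, B=2, C=3, D=2, E=3, F=0, G=4)
step 3: fire γ:  (A=0, B=2, C=3, D=2, E=3, F=0, G=4) → (A=0, B=2, C=0, D=4, E=3, F=0, G=4)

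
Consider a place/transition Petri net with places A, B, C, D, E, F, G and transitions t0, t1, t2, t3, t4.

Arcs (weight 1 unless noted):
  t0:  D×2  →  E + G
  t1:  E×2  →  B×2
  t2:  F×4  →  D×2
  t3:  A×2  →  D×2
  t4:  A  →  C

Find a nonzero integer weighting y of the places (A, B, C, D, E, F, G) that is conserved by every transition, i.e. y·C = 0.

y = (A:2, B:4, C:2, D:2, E:4, F:1, G:0)

Incidence matrix C (rows=places, cols=transitions):
       t0   t1   t2   t3   t4
    A   0    0    0   -2   -1
    B   0    2    0    0    0
    C   0    0    0    0    1
    D  -2    0    2    2    0
    E   1   -2    0    0    0
    F   0    0   -4    0    0
    G   1    0    0    0    0

Candidate y = [2, 4, 2, 2, 4, 1, 0]; check y·C column-wise:
  col t0: 2·0 + 4·0 + 2·0 + 2·-2 + 4·1 + 1·0 + 0·1 = 0
  col t1: 2·0 + 4·2 + 2·0 + 2·0 + 4·-2 + 1·0 = 0
  col t2: 2·0 + 4·0 + 2·0 + 2·2 + 4·0 + 1·-4 = 0
  col t3: 2·-2 + 4·0 + 2·0 + 2·2 + 4·0 + 1·0 = 0
  col t4: 2·-1 + 4·0 + 2·1 + 2·0 + 4·0 + 1·0 = 0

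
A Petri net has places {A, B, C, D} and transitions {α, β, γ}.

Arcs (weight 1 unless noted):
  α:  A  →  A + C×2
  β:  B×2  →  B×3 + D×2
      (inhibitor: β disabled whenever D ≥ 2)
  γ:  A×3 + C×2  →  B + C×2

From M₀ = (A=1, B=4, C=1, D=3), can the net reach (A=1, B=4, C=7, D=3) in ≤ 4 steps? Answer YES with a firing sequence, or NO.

step 1: fire α:  (A=1, B=4, C=1, D=3) → (A=1, B=4, C=3, D=3)
step 2: fire α:  (A=1, B=4, C=3, D=3) → (A=1, B=4, C=5, D=3)
step 3: fire α:  (A=1, B=4, C=5, D=3) → (A=1, B=4, C=7, D=3)

YES — reachable via ⟨α, α, α⟩ (3 firings)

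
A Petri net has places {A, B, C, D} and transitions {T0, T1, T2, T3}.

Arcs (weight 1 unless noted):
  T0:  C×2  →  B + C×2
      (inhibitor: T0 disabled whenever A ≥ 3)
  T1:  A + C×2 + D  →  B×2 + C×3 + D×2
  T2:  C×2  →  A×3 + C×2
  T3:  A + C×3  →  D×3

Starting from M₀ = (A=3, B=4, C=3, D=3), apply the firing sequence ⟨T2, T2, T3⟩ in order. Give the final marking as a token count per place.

step 1: fire T2:  (A=3, B=4, C=3, D=3) → (A=6, B=4, C=3, D=3)
step 2: fire T2:  (A=6, B=4, C=3, D=3) → (A=9, B=4, C=3, D=3)
step 3: fire T3:  (A=9, B=4, C=3, D=3) → (A=8, B=4, C=0, D=6)

(A=8, B=4, C=0, D=6)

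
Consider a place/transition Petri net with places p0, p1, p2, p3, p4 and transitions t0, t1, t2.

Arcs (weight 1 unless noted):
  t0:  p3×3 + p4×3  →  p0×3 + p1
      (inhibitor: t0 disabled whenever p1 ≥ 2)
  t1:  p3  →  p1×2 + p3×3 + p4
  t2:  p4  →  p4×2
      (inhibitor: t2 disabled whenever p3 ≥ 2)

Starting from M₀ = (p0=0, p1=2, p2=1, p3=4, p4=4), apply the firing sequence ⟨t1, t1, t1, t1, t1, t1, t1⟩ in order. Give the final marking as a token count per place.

(p0=0, p1=16, p2=1, p3=18, p4=11)

step 1: fire t1:  (p0=0, p1=2, p2=1, p3=4, p4=4) → (p0=0, p1=4, p2=1, p3=6, p4=5)
step 2: fire t1:  (p0=0, p1=4, p2=1, p3=6, p4=5) → (p0=0, p1=6, p2=1, p3=8, p4=6)
step 3: fire t1:  (p0=0, p1=6, p2=1, p3=8, p4=6) → (p0=0, p1=8, p2=1, p3=10, p4=7)
step 4: fire t1:  (p0=0, p1=8, p2=1, p3=10, p4=7) → (p0=0, p1=10, p2=1, p3=12, p4=8)
step 5: fire t1:  (p0=0, p1=10, p2=1, p3=12, p4=8) → (p0=0, p1=12, p2=1, p3=14, p4=9)
step 6: fire t1:  (p0=0, p1=12, p2=1, p3=14, p4=9) → (p0=0, p1=14, p2=1, p3=16, p4=10)
step 7: fire t1:  (p0=0, p1=14, p2=1, p3=16, p4=10) → (p0=0, p1=16, p2=1, p3=18, p4=11)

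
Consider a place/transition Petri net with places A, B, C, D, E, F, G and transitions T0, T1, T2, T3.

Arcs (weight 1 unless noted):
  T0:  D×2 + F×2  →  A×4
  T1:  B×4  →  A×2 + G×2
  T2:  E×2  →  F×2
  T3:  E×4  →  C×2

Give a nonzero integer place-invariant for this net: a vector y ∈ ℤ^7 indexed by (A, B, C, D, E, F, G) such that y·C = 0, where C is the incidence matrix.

y = (A:2, B:1, C:0, D:4, E:0, F:0, G:0)

Incidence matrix C (rows=places, cols=transitions):
       T0   T1   T2   T3
    A   4    2    0    0
    B   0   -4    0    0
    C   0    0    0    2
    D  -2    0    0    0
    E   0    0   -2   -4
    F  -2    0    2    0
    G   0    2    0    0

Candidate y = [2, 1, 0, 4, 0, 0, 0]; check y·C column-wise:
  col T0: 2·4 + 1·0 + 4·-2 + 0·-2 = 0
  col T1: 2·2 + 1·-4 + 4·0 + 0·2 = 0
  col T2: 2·0 + 1·0 + 4·0 + 0·-2 + 0·2 = 0
  col T3: 2·0 + 1·0 + 0·2 + 4·0 + 0·-4 = 0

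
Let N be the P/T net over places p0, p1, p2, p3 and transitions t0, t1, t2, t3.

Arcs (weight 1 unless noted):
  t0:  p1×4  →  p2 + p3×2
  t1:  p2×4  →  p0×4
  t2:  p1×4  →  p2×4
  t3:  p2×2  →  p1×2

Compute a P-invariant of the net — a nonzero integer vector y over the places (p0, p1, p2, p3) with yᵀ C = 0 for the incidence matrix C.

Incidence matrix C (rows=places, cols=transitions):
       t0   t1   t2   t3
   p0   0    4    0    0
   p1  -4    0   -4    2
   p2   1   -4    4   -2
   p3   2    0    0    0

Candidate y = [2, 2, 2, 3]; check y·C column-wise:
  col t0: 2·0 + 2·-4 + 2·1 + 3·2 = 0
  col t1: 2·4 + 2·0 + 2·-4 + 3·0 = 0
  col t2: 2·0 + 2·-4 + 2·4 + 3·0 = 0
  col t3: 2·0 + 2·2 + 2·-2 + 3·0 = 0

y = (p0:2, p1:2, p2:2, p3:3)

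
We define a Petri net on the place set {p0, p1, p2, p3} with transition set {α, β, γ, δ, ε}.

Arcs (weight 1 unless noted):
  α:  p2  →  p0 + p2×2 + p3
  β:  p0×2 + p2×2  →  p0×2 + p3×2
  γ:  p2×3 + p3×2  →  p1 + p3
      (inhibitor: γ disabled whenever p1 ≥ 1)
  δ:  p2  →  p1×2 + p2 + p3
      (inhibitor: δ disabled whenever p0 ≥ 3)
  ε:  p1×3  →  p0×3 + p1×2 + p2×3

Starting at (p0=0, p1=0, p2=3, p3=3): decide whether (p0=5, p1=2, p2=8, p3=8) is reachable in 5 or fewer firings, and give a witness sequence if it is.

NO — not reachable within 5 firings

depth 0: 1 marking
depth 1: 4 markings reached so far
depth 2: 8 markings reached so far
depth 3: 16 markings reached so far
depth 4: 33 markings reached so far
depth 5: 62 markings reached so far
target is not among the 62 markings reachable within 5 steps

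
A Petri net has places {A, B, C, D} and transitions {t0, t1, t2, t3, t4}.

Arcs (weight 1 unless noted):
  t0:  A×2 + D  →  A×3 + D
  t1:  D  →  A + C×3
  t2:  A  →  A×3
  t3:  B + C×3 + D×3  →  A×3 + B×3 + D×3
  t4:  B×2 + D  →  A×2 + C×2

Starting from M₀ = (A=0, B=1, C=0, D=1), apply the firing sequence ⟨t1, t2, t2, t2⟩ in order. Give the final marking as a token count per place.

(A=7, B=1, C=3, D=0)

step 1: fire t1:  (A=0, B=1, C=0, D=1) → (A=1, B=1, C=3, D=0)
step 2: fire t2:  (A=1, B=1, C=3, D=0) → (A=3, B=1, C=3, D=0)
step 3: fire t2:  (A=3, B=1, C=3, D=0) → (A=5, B=1, C=3, D=0)
step 4: fire t2:  (A=5, B=1, C=3, D=0) → (A=7, B=1, C=3, D=0)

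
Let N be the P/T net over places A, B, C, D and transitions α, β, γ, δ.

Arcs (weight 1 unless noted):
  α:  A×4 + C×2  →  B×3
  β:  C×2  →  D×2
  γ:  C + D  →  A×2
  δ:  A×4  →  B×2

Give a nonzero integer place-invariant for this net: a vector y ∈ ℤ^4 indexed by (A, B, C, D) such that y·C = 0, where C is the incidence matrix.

y = (A:1, B:2, C:1, D:1)

Incidence matrix C (rows=places, cols=transitions):
        α    β    γ    δ
    A  -4    0    2   -4
    B   3    0    0    2
    C  -2   -2   -1    0
    D   0    2   -1    0

Candidate y = [1, 2, 1, 1]; check y·C column-wise:
  col α: 1·-4 + 2·3 + 1·-2 + 1·0 = 0
  col β: 1·0 + 2·0 + 1·-2 + 1·2 = 0
  col γ: 1·2 + 2·0 + 1·-1 + 1·-1 = 0
  col δ: 1·-4 + 2·2 + 1·0 + 1·0 = 0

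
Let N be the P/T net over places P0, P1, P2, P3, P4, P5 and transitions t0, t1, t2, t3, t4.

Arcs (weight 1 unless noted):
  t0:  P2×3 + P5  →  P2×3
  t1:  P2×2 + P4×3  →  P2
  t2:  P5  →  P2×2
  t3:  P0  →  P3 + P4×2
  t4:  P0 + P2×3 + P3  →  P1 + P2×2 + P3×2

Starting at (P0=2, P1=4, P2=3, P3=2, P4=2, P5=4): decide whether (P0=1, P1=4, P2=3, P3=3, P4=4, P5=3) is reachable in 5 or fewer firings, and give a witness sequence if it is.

step 1: fire t0:  (P0=2, P1=4, P2=3, P3=2, P4=2, P5=4) → (P0=2, P1=4, P2=3, P3=2, P4=2, P5=3)
step 2: fire t3:  (P0=2, P1=4, P2=3, P3=2, P4=2, P5=3) → (P0=1, P1=4, P2=3, P3=3, P4=4, P5=3)

YES — reachable via ⟨t0, t3⟩ (2 firings)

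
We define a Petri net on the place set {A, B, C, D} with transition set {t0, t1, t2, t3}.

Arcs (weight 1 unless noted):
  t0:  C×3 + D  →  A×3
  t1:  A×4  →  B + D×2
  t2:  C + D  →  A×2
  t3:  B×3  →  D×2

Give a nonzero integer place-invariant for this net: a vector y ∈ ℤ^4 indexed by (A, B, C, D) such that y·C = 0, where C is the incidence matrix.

y = (A:2, B:2, C:1, D:3)

Incidence matrix C (rows=places, cols=transitions):
       t0   t1   t2   t3
    A   3   -4    2    0
    B   0    1    0   -3
    C  -3    0   -1    0
    D  -1    2   -1    2

Candidate y = [2, 2, 1, 3]; check y·C column-wise:
  col t0: 2·3 + 2·0 + 1·-3 + 3·-1 = 0
  col t1: 2·-4 + 2·1 + 1·0 + 3·2 = 0
  col t2: 2·2 + 2·0 + 1·-1 + 3·-1 = 0
  col t3: 2·0 + 2·-3 + 1·0 + 3·2 = 0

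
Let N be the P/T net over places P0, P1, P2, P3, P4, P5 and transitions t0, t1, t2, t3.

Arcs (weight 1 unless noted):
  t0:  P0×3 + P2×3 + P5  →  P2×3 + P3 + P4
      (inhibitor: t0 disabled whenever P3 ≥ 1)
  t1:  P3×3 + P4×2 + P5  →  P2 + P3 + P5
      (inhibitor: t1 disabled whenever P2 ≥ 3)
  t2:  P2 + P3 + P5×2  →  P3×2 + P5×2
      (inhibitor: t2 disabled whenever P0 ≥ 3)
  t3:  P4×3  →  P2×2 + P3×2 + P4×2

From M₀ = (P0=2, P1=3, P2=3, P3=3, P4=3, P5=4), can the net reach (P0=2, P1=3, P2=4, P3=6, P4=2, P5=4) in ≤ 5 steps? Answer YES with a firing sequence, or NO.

step 1: fire t2:  (P0=2, P1=3, P2=3, P3=3, P4=3, P5=4) → (P0=2, P1=3, P2=2, P3=4, P4=3, P5=4)
step 2: fire t3:  (P0=2, P1=3, P2=2, P3=4, P4=3, P5=4) → (P0=2, P1=3, P2=4, P3=6, P4=2, P5=4)

YES — reachable via ⟨t2, t3⟩ (2 firings)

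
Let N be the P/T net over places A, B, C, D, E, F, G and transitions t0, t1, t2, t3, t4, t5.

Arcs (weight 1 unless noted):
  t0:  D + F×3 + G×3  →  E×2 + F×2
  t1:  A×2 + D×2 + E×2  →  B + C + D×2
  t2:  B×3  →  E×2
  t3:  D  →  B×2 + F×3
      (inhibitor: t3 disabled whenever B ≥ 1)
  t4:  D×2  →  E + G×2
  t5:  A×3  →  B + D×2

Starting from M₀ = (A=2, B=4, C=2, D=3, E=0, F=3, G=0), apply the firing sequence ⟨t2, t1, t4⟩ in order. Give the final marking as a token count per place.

(A=0, B=2, C=3, D=1, E=1, F=3, G=2)

step 1: fire t2:  (A=2, B=4, C=2, D=3, E=0, F=3, G=0) → (A=2, B=1, C=2, D=3, E=2, F=3, G=0)
step 2: fire t1:  (A=2, B=1, C=2, D=3, E=2, F=3, G=0) → (A=0, B=2, C=3, D=3, E=0, F=3, G=0)
step 3: fire t4:  (A=0, B=2, C=3, D=3, E=0, F=3, G=0) → (A=0, B=2, C=3, D=1, E=1, F=3, G=2)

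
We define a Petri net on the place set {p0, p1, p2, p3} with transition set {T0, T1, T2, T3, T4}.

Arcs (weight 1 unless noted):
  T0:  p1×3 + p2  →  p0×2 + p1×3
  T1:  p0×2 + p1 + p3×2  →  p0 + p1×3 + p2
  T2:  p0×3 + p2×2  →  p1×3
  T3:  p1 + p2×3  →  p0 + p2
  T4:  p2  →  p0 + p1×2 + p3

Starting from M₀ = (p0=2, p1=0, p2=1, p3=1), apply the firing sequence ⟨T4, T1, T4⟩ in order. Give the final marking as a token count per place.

step 1: fire T4:  (p0=2, p1=0, p2=1, p3=1) → (p0=3, p1=2, p2=0, p3=2)
step 2: fire T1:  (p0=3, p1=2, p2=0, p3=2) → (p0=2, p1=4, p2=1, p3=0)
step 3: fire T4:  (p0=2, p1=4, p2=1, p3=0) → (p0=3, p1=6, p2=0, p3=1)

(p0=3, p1=6, p2=0, p3=1)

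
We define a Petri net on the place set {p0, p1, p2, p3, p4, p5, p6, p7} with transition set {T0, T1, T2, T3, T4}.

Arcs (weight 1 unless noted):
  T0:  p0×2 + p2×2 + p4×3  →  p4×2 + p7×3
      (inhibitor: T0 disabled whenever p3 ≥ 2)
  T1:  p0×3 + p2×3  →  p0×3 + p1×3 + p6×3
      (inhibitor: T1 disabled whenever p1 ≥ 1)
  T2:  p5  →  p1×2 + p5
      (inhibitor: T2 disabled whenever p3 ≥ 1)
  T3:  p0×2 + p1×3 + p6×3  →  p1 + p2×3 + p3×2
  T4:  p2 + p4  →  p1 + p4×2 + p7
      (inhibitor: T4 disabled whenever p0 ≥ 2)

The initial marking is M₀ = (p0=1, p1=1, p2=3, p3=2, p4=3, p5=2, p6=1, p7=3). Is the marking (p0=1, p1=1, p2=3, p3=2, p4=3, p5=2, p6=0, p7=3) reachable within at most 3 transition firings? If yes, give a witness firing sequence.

depth 0: 1 marking
depth 1: 2 markings reached so far
depth 2: 3 markings reached so far
depth 3: 4 markings reached so far
target is not among the 4 markings reachable within 3 steps

NO — not reachable within 3 firings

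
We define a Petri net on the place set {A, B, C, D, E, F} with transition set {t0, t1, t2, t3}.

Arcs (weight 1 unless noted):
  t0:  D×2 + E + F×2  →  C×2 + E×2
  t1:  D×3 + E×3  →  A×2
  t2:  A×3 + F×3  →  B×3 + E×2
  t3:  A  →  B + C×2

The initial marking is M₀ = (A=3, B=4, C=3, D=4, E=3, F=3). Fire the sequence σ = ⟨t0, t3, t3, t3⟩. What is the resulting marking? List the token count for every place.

step 1: fire t0:  (A=3, B=4, C=3, D=4, E=3, F=3) → (A=3, B=4, C=5, D=2, E=4, F=1)
step 2: fire t3:  (A=3, B=4, C=5, D=2, E=4, F=1) → (A=2, B=5, C=7, D=2, E=4, F=1)
step 3: fire t3:  (A=2, B=5, C=7, D=2, E=4, F=1) → (A=1, B=6, C=9, D=2, E=4, F=1)
step 4: fire t3:  (A=1, B=6, C=9, D=2, E=4, F=1) → (A=0, B=7, C=11, D=2, E=4, F=1)

(A=0, B=7, C=11, D=2, E=4, F=1)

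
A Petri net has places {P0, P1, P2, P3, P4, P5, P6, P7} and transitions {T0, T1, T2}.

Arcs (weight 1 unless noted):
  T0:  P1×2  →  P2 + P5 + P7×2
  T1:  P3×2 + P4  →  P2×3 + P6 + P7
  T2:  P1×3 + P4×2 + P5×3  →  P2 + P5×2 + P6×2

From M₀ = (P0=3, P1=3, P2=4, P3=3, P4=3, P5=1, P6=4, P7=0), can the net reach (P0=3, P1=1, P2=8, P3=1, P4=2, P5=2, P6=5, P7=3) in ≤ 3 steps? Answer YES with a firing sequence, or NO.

YES — reachable via ⟨T0, T1⟩ (2 firings)

step 1: fire T0:  (P0=3, P1=3, P2=4, P3=3, P4=3, P5=1, P6=4, P7=0) → (P0=3, P1=1, P2=5, P3=3, P4=3, P5=2, P6=4, P7=2)
step 2: fire T1:  (P0=3, P1=1, P2=5, P3=3, P4=3, P5=2, P6=4, P7=2) → (P0=3, P1=1, P2=8, P3=1, P4=2, P5=2, P6=5, P7=3)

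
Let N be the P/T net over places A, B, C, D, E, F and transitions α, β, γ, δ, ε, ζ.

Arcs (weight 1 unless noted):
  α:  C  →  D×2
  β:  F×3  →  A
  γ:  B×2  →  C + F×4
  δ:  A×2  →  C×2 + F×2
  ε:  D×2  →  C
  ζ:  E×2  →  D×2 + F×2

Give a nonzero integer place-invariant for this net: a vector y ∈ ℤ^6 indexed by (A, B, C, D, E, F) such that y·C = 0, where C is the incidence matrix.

y = (A:3, B:3, C:2, D:1, E:2, F:1)

Incidence matrix C (rows=places, cols=transitions):
        α    β    γ    δ    ε    ζ
    A   0    1    0   -2    0    0
    B   0    0   -2    0    0    0
    C  -1    0    1    2    1    0
    D   2    0    0    0   -2    2
    E   0    0    0    0    0   -2
    F   0   -3    4    2    0    2

Candidate y = [3, 3, 2, 1, 2, 1]; check y·C column-wise:
  col α: 3·0 + 3·0 + 2·-1 + 1·2 + 2·0 + 1·0 = 0
  col β: 3·1 + 3·0 + 2·0 + 1·0 + 2·0 + 1·-3 = 0
  col γ: 3·0 + 3·-2 + 2·1 + 1·0 + 2·0 + 1·4 = 0
  col δ: 3·-2 + 3·0 + 2·2 + 1·0 + 2·0 + 1·2 = 0
  col ε: 3·0 + 3·0 + 2·1 + 1·-2 + 2·0 + 1·0 = 0
  col ζ: 3·0 + 3·0 + 2·0 + 1·2 + 2·-2 + 1·2 = 0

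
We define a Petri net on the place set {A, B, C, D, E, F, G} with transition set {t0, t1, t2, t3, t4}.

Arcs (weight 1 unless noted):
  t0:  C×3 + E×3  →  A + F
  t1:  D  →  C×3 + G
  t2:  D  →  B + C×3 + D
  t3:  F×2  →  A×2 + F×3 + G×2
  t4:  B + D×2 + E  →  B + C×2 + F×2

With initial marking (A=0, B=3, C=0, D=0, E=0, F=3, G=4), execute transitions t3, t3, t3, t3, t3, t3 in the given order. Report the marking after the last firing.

(A=12, B=3, C=0, D=0, E=0, F=9, G=16)

step 1: fire t3:  (A=0, B=3, C=0, D=0, E=0, F=3, G=4) → (A=2, B=3, C=0, D=0, E=0, F=4, G=6)
step 2: fire t3:  (A=2, B=3, C=0, D=0, E=0, F=4, G=6) → (A=4, B=3, C=0, D=0, E=0, F=5, G=8)
step 3: fire t3:  (A=4, B=3, C=0, D=0, E=0, F=5, G=8) → (A=6, B=3, C=0, D=0, E=0, F=6, G=10)
step 4: fire t3:  (A=6, B=3, C=0, D=0, E=0, F=6, G=10) → (A=8, B=3, C=0, D=0, E=0, F=7, G=12)
step 5: fire t3:  (A=8, B=3, C=0, D=0, E=0, F=7, G=12) → (A=10, B=3, C=0, D=0, E=0, F=8, G=14)
step 6: fire t3:  (A=10, B=3, C=0, D=0, E=0, F=8, G=14) → (A=12, B=3, C=0, D=0, E=0, F=9, G=16)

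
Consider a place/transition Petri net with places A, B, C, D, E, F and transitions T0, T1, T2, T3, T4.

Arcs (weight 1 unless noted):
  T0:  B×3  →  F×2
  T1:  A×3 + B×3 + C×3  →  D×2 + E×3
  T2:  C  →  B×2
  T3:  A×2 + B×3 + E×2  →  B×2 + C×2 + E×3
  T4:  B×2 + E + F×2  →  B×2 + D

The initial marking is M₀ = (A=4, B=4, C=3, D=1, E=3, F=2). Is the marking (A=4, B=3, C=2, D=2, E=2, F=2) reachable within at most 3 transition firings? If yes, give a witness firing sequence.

step 1: fire T0:  (A=4, B=4, C=3, D=1, E=3, F=2) → (A=4, B=1, C=3, D=1, E=3, F=4)
step 2: fire T2:  (A=4, B=1, C=3, D=1, E=3, F=4) → (A=4, B=3, C=2, D=1, E=3, F=4)
step 3: fire T4:  (A=4, B=3, C=2, D=1, E=3, F=4) → (A=4, B=3, C=2, D=2, E=2, F=2)

YES — reachable via ⟨T0, T2, T4⟩ (3 firings)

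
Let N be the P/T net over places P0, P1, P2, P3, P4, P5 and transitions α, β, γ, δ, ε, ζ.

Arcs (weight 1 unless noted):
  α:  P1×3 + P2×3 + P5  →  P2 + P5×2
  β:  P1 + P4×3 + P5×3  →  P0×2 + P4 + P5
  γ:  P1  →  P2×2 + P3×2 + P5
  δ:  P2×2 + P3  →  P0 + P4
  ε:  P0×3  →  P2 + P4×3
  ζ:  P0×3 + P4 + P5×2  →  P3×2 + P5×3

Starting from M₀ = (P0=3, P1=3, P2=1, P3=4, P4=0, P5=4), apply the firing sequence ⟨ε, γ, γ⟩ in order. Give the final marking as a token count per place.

step 1: fire ε:  (P0=3, P1=3, P2=1, P3=4, P4=0, P5=4) → (P0=0, P1=3, P2=2, P3=4, P4=3, P5=4)
step 2: fire γ:  (P0=0, P1=3, P2=2, P3=4, P4=3, P5=4) → (P0=0, P1=2, P2=4, P3=6, P4=3, P5=5)
step 3: fire γ:  (P0=0, P1=2, P2=4, P3=6, P4=3, P5=5) → (P0=0, P1=1, P2=6, P3=8, P4=3, P5=6)

(P0=0, P1=1, P2=6, P3=8, P4=3, P5=6)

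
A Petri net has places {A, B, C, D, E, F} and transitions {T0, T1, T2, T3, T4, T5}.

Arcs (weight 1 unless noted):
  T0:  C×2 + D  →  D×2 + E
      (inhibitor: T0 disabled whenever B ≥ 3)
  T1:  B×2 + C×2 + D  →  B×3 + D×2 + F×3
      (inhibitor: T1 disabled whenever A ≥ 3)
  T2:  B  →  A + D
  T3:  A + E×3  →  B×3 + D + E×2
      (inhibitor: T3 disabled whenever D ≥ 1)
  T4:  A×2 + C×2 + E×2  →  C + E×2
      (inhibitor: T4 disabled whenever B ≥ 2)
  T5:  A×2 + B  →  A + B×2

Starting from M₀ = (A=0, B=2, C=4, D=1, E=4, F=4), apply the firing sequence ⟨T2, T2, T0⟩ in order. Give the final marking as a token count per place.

(A=2, B=0, C=2, D=4, E=5, F=4)

step 1: fire T2:  (A=0, B=2, C=4, D=1, E=4, F=4) → (A=1, B=1, C=4, D=2, E=4, F=4)
step 2: fire T2:  (A=1, B=1, C=4, D=2, E=4, F=4) → (A=2, B=0, C=4, D=3, E=4, F=4)
step 3: fire T0:  (A=2, B=0, C=4, D=3, E=4, F=4) → (A=2, B=0, C=2, D=4, E=5, F=4)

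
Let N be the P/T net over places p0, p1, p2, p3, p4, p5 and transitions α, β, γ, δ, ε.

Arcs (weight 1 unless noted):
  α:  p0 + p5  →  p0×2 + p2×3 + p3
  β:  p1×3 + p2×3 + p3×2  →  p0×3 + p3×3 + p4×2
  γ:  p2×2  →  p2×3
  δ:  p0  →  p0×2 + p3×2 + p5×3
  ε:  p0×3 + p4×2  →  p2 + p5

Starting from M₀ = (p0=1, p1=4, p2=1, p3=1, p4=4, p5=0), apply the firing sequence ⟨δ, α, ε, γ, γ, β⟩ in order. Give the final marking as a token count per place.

(p0=3, p1=1, p2=4, p3=5, p4=4, p5=3)

step 1: fire δ:  (p0=1, p1=4, p2=1, p3=1, p4=4, p5=0) → (p0=2, p1=4, p2=1, p3=3, p4=4, p5=3)
step 2: fire α:  (p0=2, p1=4, p2=1, p3=3, p4=4, p5=3) → (p0=3, p1=4, p2=4, p3=4, p4=4, p5=2)
step 3: fire ε:  (p0=3, p1=4, p2=4, p3=4, p4=4, p5=2) → (p0=0, p1=4, p2=5, p3=4, p4=2, p5=3)
step 4: fire γ:  (p0=0, p1=4, p2=5, p3=4, p4=2, p5=3) → (p0=0, p1=4, p2=6, p3=4, p4=2, p5=3)
step 5: fire γ:  (p0=0, p1=4, p2=6, p3=4, p4=2, p5=3) → (p0=0, p1=4, p2=7, p3=4, p4=2, p5=3)
step 6: fire β:  (p0=0, p1=4, p2=7, p3=4, p4=2, p5=3) → (p0=3, p1=1, p2=4, p3=5, p4=4, p5=3)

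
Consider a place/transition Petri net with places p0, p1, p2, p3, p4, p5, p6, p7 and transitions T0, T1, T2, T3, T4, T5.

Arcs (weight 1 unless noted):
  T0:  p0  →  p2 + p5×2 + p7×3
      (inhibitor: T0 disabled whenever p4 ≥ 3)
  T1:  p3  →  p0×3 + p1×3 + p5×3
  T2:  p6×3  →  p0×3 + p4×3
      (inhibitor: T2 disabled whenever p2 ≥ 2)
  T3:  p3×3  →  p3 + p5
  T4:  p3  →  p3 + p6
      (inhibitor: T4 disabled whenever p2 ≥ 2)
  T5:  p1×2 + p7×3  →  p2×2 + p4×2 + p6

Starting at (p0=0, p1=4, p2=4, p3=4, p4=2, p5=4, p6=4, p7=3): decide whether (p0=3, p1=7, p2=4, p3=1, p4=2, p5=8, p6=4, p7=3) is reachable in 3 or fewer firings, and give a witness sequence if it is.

YES — reachable via ⟨T1, T3⟩ (2 firings)

step 1: fire T1:  (p0=0, p1=4, p2=4, p3=4, p4=2, p5=4, p6=4, p7=3) → (p0=3, p1=7, p2=4, p3=3, p4=2, p5=7, p6=4, p7=3)
step 2: fire T3:  (p0=3, p1=7, p2=4, p3=3, p4=2, p5=7, p6=4, p7=3) → (p0=3, p1=7, p2=4, p3=1, p4=2, p5=8, p6=4, p7=3)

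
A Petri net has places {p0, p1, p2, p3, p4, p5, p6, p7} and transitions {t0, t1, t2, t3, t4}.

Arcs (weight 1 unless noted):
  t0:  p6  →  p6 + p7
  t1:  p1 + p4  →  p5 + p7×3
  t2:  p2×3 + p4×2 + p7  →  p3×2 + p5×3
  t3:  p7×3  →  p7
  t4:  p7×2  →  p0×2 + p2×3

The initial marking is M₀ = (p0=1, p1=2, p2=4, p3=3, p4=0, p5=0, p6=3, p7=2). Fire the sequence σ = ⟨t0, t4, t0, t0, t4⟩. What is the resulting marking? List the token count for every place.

step 1: fire t0:  (p0=1, p1=2, p2=4, p3=3, p4=0, p5=0, p6=3, p7=2) → (p0=1, p1=2, p2=4, p3=3, p4=0, p5=0, p6=3, p7=3)
step 2: fire t4:  (p0=1, p1=2, p2=4, p3=3, p4=0, p5=0, p6=3, p7=3) → (p0=3, p1=2, p2=7, p3=3, p4=0, p5=0, p6=3, p7=1)
step 3: fire t0:  (p0=3, p1=2, p2=7, p3=3, p4=0, p5=0, p6=3, p7=1) → (p0=3, p1=2, p2=7, p3=3, p4=0, p5=0, p6=3, p7=2)
step 4: fire t0:  (p0=3, p1=2, p2=7, p3=3, p4=0, p5=0, p6=3, p7=2) → (p0=3, p1=2, p2=7, p3=3, p4=0, p5=0, p6=3, p7=3)
step 5: fire t4:  (p0=3, p1=2, p2=7, p3=3, p4=0, p5=0, p6=3, p7=3) → (p0=5, p1=2, p2=10, p3=3, p4=0, p5=0, p6=3, p7=1)

(p0=5, p1=2, p2=10, p3=3, p4=0, p5=0, p6=3, p7=1)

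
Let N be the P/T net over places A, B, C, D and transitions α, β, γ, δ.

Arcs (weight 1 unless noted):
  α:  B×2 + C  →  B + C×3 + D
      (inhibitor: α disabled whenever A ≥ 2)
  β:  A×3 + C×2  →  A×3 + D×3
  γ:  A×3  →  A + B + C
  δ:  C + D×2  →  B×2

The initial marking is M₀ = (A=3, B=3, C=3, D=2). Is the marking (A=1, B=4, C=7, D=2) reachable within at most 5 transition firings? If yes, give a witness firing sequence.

YES — reachable via ⟨γ, α, α, δ⟩ (4 firings)

step 1: fire γ:  (A=3, B=3, C=3, D=2) → (A=1, B=4, C=4, D=2)
step 2: fire α:  (A=1, B=4, C=4, D=2) → (A=1, B=3, C=6, D=3)
step 3: fire α:  (A=1, B=3, C=6, D=3) → (A=1, B=2, C=8, D=4)
step 4: fire δ:  (A=1, B=2, C=8, D=4) → (A=1, B=4, C=7, D=2)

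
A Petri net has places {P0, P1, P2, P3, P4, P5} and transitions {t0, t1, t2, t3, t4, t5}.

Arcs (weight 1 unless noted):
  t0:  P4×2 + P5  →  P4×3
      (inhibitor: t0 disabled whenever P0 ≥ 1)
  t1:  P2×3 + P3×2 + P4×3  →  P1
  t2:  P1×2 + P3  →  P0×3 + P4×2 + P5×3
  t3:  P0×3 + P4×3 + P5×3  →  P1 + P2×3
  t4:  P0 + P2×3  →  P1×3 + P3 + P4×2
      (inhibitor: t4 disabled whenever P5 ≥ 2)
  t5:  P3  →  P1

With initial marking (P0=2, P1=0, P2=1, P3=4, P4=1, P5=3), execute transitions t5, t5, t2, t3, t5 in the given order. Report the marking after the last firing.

(P0=2, P1=2, P2=4, P3=0, P4=0, P5=3)

step 1: fire t5:  (P0=2, P1=0, P2=1, P3=4, P4=1, P5=3) → (P0=2, P1=1, P2=1, P3=3, P4=1, P5=3)
step 2: fire t5:  (P0=2, P1=1, P2=1, P3=3, P4=1, P5=3) → (P0=2, P1=2, P2=1, P3=2, P4=1, P5=3)
step 3: fire t2:  (P0=2, P1=2, P2=1, P3=2, P4=1, P5=3) → (P0=5, P1=0, P2=1, P3=1, P4=3, P5=6)
step 4: fire t3:  (P0=5, P1=0, P2=1, P3=1, P4=3, P5=6) → (P0=2, P1=1, P2=4, P3=1, P4=0, P5=3)
step 5: fire t5:  (P0=2, P1=1, P2=4, P3=1, P4=0, P5=3) → (P0=2, P1=2, P2=4, P3=0, P4=0, P5=3)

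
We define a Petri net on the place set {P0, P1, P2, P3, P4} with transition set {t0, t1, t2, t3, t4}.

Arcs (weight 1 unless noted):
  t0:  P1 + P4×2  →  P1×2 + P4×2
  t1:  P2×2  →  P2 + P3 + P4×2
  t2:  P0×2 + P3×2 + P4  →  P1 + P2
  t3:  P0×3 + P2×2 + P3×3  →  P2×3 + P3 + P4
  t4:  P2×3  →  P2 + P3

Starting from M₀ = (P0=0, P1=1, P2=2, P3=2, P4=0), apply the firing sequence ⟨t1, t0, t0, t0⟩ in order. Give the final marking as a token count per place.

step 1: fire t1:  (P0=0, P1=1, P2=2, P3=2, P4=0) → (P0=0, P1=1, P2=1, P3=3, P4=2)
step 2: fire t0:  (P0=0, P1=1, P2=1, P3=3, P4=2) → (P0=0, P1=2, P2=1, P3=3, P4=2)
step 3: fire t0:  (P0=0, P1=2, P2=1, P3=3, P4=2) → (P0=0, P1=3, P2=1, P3=3, P4=2)
step 4: fire t0:  (P0=0, P1=3, P2=1, P3=3, P4=2) → (P0=0, P1=4, P2=1, P3=3, P4=2)

(P0=0, P1=4, P2=1, P3=3, P4=2)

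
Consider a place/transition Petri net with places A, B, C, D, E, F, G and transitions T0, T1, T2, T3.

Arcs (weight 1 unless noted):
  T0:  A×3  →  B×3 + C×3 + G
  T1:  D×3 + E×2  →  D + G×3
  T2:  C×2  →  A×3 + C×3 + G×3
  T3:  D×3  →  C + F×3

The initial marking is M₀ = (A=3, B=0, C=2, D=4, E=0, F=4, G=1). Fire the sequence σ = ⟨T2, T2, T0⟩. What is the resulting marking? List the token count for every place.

(A=6, B=3, C=7, D=4, E=0, F=4, G=8)

step 1: fire T2:  (A=3, B=0, C=2, D=4, E=0, F=4, G=1) → (A=6, B=0, C=3, D=4, E=0, F=4, G=4)
step 2: fire T2:  (A=6, B=0, C=3, D=4, E=0, F=4, G=4) → (A=9, B=0, C=4, D=4, E=0, F=4, G=7)
step 3: fire T0:  (A=9, B=0, C=4, D=4, E=0, F=4, G=7) → (A=6, B=3, C=7, D=4, E=0, F=4, G=8)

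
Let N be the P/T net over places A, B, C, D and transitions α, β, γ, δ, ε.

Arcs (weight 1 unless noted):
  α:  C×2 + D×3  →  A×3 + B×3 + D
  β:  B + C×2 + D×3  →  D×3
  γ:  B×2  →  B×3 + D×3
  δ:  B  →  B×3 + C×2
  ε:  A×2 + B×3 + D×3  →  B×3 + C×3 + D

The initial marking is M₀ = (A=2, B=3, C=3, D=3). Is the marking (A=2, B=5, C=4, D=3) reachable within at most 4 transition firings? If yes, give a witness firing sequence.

depth 0: 1 marking
depth 1: 6 markings reached so far
depth 2: 15 markings reached so far
depth 3: 33 markings reached so far
depth 4: 63 markings reached so far
target is not among the 63 markings reachable within 4 steps

NO — not reachable within 4 firings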